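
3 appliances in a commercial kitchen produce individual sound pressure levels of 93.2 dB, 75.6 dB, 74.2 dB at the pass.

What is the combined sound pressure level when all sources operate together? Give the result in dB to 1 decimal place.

Converting to relative power and adding: 10^(93.2/10) + 10^(75.6/10) + 10^(74.2/10) = 2.152e+09.
Back to dB: 10·log₁₀ Σ = 93.3 dB.

93.3 dB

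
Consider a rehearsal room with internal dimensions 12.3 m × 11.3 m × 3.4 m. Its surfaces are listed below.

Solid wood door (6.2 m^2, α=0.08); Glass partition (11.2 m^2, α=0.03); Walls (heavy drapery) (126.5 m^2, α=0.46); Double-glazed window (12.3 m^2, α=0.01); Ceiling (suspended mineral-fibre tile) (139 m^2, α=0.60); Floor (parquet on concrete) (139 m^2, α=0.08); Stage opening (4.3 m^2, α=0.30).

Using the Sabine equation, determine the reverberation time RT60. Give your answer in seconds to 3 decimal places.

Summing Sᵢαᵢ: 0.496 + 0.336 + 58.190 + 0.123 + 83.400 + 11.120 + 1.290 → A = 154.955 sabins.
V = 12.3·11.3·3.4 = 472.566 m³.
RT60 = 0.161 · V / A = 0.161 × 472.566 / 154.955 = 0.491 s.

0.491 sec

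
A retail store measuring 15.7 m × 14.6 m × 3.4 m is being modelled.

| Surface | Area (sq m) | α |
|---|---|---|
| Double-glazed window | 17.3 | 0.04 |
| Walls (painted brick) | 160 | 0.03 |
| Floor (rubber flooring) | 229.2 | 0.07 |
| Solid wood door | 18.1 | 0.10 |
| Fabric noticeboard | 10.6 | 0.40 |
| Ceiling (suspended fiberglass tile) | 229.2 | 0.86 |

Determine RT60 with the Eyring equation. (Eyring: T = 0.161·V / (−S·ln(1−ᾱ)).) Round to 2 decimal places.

S = Σ Sᵢ = 664.4 sq m.
Σ(Sᵢαᵢ) = 17.3×0.04 + 160×0.03 + 229.2×0.07 + 18.1×0.10 + 10.6×0.40 + 229.2×0.86 = 224.698.
ᾱ = 224.698 / 664.4 = 0.3382.
−S·ln(1−ᾱ) = −664.4 × ln(1 − 0.3382) = 274.259.
V = 15.7 × 14.6 × 3.4 = 779.348 m³.
RT60 = 0.161 × 779.348 / 274.259 = 0.46 s.

0.46 s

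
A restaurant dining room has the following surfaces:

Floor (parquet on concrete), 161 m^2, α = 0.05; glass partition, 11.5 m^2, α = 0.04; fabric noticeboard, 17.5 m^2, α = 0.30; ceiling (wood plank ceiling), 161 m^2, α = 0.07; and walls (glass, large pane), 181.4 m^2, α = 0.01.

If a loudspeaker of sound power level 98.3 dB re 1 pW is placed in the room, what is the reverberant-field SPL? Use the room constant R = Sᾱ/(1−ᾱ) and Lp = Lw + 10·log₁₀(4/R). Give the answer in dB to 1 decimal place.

A = 26.844 sabins; S = 532.4 m^2.
ᾱ = 26.844/532.4 = 0.0504; R = Sᾱ/(1−ᾱ) = 26.844/(1−0.0504) = 28.269 m^2.
Lp = 98.3 + 10·log₁₀(4/28.269) = 98.3 + (-8.49) = 89.8 dB.

89.8 dB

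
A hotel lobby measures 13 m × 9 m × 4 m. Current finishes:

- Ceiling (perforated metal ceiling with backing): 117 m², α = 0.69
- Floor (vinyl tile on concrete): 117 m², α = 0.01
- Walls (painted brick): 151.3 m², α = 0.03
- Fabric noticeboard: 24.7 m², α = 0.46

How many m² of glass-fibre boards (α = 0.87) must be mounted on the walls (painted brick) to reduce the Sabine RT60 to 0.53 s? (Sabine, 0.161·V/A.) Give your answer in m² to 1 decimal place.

52.8

Summing Sᵢαᵢ: 80.730 + 1.170 + 4.539 + 11.362 → A₁ = 97.801 sabins.
Required A₂ = 0.161·468/0.53 = 142.166 sabins.
ΔA needed = 142.166 − 97.801 = 44.365 sabins.
Each m² of panel replacing the walls (painted brick) adds (0.87 − 0.03) = 0.84 sabins.
Panel area = 44.365 / 0.84 = 52.8 m².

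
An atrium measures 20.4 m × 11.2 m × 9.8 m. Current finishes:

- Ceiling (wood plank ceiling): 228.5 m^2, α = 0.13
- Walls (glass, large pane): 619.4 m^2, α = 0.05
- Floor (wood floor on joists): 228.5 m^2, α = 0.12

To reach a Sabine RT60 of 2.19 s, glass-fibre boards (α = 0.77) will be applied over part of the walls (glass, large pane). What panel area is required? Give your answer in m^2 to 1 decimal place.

106.3

Equivalent absorption area: A₁ = 228.5×0.13 + 619.4×0.05 + 228.5×0.12 = 88.095 m^2.
V = 2239.104 m³. Target absorption A₂ = 0.161 × 2239.104 / 2.19 = 164.610 sabins.
Absorption to add: 164.610 − 88.095 = 76.515 sabins.
Net gain per m^2: Δα = 0.77 − 0.05 = 0.72.
Area = ΔA/Δα = 76.515/0.72 = 106.3 m^2.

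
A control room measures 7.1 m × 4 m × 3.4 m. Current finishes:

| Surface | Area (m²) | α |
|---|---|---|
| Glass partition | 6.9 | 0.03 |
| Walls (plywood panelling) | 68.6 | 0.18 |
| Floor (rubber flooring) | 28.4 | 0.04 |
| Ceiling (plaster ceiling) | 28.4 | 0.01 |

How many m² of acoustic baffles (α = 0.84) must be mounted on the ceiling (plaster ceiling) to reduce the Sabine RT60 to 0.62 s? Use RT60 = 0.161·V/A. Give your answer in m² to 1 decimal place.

Equivalent absorption area: A₁ = 6.9×0.03 + 68.6×0.18 + 28.4×0.04 + 28.4×0.01 = 13.975 m².
Required A₂ = 0.161·96.56/0.62 = 25.074 sabins.
ΔA needed = 25.074 − 13.975 = 11.099 sabins.
Net gain per m²: Δα = 0.84 − 0.01 = 0.83.
Area = ΔA/Δα = 11.099/0.83 = 13.4 m².

13.4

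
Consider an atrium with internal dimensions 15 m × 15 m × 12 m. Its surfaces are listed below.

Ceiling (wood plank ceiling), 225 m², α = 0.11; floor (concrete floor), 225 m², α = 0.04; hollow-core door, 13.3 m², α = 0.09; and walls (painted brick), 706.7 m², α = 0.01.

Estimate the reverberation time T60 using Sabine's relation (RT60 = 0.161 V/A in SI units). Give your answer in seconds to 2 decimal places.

10.35 s

Total absorption A = 225*0.11 + 225*0.04 + 13.3*0.09 + 706.7*0.01
  = 24.750 + 9.000 + 1.197 + 7.067 = 42.014 m² sabins.
V = 15·15·12 = 2700 m³.
Sabine: RT60 = 0.161 × 2700 / 42.014 = 10.35 s.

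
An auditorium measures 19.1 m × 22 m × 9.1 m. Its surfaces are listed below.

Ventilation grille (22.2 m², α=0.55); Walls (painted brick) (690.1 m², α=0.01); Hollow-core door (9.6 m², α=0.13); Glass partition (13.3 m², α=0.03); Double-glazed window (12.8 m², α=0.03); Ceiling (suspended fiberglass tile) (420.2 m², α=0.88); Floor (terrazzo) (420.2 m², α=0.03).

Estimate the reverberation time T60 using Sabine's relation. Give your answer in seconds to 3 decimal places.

A = Σ Sᵢαᵢ = 22.2×0.55 + 690.1×0.01 + 9.6×0.13 + 13.3×0.03 + 12.8×0.03 + 420.2×0.88 + 420.2×0.03 = 403.524 sabins.
V = 19.1·22·9.1 = 3823.82 m³.
T = 0.161 V/A = 0.161·3823.82/403.524 = 1.526 s.

1.526 sec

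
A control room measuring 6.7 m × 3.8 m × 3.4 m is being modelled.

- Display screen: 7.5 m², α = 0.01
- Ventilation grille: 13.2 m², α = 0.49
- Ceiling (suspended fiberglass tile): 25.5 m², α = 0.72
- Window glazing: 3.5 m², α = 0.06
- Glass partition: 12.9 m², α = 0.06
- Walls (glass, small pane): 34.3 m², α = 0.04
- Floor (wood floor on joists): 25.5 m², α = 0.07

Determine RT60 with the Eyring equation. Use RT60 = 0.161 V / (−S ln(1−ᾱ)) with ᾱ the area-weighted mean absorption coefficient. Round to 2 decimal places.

0.42 s

Total surface area S = 7.5 + 13.2 + 25.5 + 3.5 + 12.9 + 34.3 + 25.5 = 122.4 m².
Absorption A = 7.5×0.01 + 13.2×0.49 + 25.5×0.72 + 3.5×0.06 + 12.9×0.06 + 34.3×0.04 + 25.5×0.07 = 29.044 sabins.
Mean coefficient ᾱ = A/S = 0.2373.
Eyring denominator: −S ln(1−ᾱ) = 33.157.
V = 6.7 × 3.8 × 3.4 = 86.564 m³.
T = 0.161·V/[−S·ln(1−ᾱ)] = 0.161·86.564/33.157 = 0.42 s.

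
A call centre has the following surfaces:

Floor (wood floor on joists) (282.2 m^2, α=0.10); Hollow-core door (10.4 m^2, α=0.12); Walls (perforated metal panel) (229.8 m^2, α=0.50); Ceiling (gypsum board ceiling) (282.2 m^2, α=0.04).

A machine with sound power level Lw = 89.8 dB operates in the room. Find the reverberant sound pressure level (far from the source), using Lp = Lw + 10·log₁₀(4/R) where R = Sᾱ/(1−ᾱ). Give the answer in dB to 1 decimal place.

73.0 dB

A = 155.656 sabins; S = 804.6 m^2.
ᾱ = 155.656/804.6 = 0.1935; R = Sᾱ/(1−ᾱ) = 155.656/(1−0.1935) = 193.002 m^2.
Lp = 89.8 + 10·log₁₀(4/193.002) = 89.8 + (-16.84) = 73.0 dB.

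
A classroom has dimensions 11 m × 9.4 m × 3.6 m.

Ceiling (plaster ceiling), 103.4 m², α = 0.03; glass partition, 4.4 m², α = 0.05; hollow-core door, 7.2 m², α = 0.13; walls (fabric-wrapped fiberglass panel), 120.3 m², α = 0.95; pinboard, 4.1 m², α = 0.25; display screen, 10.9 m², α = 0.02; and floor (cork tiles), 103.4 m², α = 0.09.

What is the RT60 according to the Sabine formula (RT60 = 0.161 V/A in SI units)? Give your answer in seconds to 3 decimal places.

0.464 sec

Equivalent absorption area: A = 103.4*0.03 + 4.4*0.05 + 7.2*0.13 + 120.3*0.95 + 4.1*0.25 + 10.9*0.02 + 103.4*0.09 = 129.092 m².
V = 11·9.4·3.6 = 372.24 m³.
Sabine: RT60 = 0.161 × 372.24 / 129.092 = 0.464 s.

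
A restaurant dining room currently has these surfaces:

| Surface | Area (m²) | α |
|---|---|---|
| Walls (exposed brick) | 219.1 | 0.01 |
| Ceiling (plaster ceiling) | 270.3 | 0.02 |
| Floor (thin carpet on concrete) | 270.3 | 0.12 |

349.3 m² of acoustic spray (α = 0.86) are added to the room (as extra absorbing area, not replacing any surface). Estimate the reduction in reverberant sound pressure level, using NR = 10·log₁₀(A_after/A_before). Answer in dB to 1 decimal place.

9.3 dB

A_before = Σ Sᵢαᵢ = 219.1·0.01 + 270.3·0.02 + 270.3·0.12 = 40.033 sabins.
Added absorption = 349.3 × 0.86 = 300.398 sabins.
New total A_after = 340.431 sabins.
NR = 10·log₁₀(340.431/40.033) = 9.3 dB.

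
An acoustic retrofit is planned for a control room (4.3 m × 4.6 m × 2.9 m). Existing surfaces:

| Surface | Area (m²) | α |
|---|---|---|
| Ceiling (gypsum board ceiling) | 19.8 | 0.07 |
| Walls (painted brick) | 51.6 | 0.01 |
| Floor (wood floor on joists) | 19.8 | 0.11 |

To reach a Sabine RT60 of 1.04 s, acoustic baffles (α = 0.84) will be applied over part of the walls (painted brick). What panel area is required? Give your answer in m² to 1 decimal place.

Equivalent absorption area: A₁ = 19.8*0.07 + 51.6*0.01 + 19.8*0.11 = 4.080 m².
Required A₂ = 0.161·57.362/1.04 = 8.880 sabins.
ΔA needed = 8.880 − 4.080 = 4.800 sabins.
Each m² of panel replacing the walls (painted brick) adds (0.84 − 0.01) = 0.83 sabins.
Area = ΔA/Δα = 4.800/0.83 = 5.8 m².

5.8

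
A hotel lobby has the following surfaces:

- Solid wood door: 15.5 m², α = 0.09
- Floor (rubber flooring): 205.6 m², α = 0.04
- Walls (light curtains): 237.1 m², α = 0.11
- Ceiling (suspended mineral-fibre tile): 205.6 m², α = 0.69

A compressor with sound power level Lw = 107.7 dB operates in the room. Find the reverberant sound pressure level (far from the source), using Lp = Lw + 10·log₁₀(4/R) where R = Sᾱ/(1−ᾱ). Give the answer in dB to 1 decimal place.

A = 177.564 sabins; S = 663.8 m².
ᾱ = 0.2675, so room constant R = A/(1−ᾱ) = 242.408 m².
Lp = Lw + 10 log₁₀(4/R) = 107.7 -17.82 = 89.9 dB.

89.9 dB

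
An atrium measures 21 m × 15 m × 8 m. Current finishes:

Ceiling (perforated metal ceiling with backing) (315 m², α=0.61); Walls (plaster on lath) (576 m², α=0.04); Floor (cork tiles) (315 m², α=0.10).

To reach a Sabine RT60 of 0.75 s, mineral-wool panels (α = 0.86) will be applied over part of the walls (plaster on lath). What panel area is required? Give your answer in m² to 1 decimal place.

358.9

A₁ = Σ Sᵢαᵢ = 315×0.61 + 576×0.04 + 315×0.10 = 246.690 sabins.
V = 2520 m³. Target absorption A₂ = 0.161 × 2520 / 0.75 = 540.960 sabins.
Absorption to add: 540.960 − 246.690 = 294.270 sabins.
Net gain per m²: Δα = 0.86 − 0.04 = 0.82.
Panel area = 294.270 / 0.82 = 358.9 m².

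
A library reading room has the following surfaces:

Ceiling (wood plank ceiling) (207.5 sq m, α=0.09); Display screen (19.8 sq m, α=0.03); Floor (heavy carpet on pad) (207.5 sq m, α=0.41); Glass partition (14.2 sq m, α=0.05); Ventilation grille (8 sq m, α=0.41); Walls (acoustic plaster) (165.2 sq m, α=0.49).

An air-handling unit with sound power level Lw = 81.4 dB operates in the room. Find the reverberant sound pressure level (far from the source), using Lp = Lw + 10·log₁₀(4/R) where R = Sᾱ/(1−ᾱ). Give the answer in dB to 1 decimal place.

Σ(Sᵢαᵢ) = 207.5×0.09 + 19.8×0.03 + 207.5×0.41 + 14.2×0.05 + 8×0.41 + 165.2×0.49 = 189.282; total area S = 622.2 sq m.
ᾱ = 0.3042, so room constant R = A/(1−ᾱ) = 272.035 sq m.
Lp = Lw + 10 log₁₀(4/R) = 81.4 -18.33 = 63.1 dB.

63.1 dB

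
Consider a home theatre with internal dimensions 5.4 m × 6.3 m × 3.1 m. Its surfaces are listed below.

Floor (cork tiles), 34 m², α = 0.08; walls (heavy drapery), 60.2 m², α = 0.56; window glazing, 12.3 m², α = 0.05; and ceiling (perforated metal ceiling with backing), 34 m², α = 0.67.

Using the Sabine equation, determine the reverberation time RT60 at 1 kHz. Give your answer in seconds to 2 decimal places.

0.28 s

Equivalent absorption area: A = 34·0.08 + 60.2·0.56 + 12.3·0.05 + 34·0.67 = 59.827 m².
Volume V = 5.4 × 6.3 × 3.1 = 105.462 m³.
Sabine: RT60 = 0.161 × 105.462 / 59.827 = 0.28 s.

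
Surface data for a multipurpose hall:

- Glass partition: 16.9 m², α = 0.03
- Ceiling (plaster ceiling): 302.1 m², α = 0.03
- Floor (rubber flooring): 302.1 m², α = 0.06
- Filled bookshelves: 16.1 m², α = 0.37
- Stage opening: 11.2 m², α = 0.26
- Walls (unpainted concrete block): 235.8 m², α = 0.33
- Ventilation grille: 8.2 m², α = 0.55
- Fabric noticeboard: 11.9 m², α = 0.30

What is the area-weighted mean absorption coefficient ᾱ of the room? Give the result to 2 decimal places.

0.14

S = Σ Sᵢ = 16.9 + 302.1 + 302.1 + 16.1 + 11.2 + 235.8 + 8.2 + 11.9 = 904.3 m².
A = 16.9×0.03 + 302.1×0.03 + 302.1×0.06 + 16.1×0.37 + 11.2×0.26 + 235.8×0.33 + 8.2×0.55 + 11.9×0.30 = 122.459 sabins.
ᾱ = 122.459 / 904.3 = 0.14.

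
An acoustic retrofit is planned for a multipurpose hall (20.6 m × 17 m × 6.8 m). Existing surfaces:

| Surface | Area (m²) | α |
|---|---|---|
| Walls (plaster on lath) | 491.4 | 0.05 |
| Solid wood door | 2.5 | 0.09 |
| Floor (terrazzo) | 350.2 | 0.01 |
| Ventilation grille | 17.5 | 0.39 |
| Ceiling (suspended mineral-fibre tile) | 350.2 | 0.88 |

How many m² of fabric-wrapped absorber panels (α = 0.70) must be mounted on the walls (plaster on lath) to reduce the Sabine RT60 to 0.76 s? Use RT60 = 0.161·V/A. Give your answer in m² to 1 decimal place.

248.0

Summing Sᵢαᵢ: 24.570 + 0.225 + 3.502 + 6.825 + 308.176 → A₁ = 343.298 sabins.
V = 2381.36 m³. Target absorption A₂ = 0.161 × 2381.36 / 0.76 = 504.472 sabins.
ΔA needed = 504.472 − 343.298 = 161.174 sabins.
Net gain per m²: Δα = 0.70 − 0.05 = 0.65.
Area = ΔA/Δα = 161.174/0.65 = 248.0 m².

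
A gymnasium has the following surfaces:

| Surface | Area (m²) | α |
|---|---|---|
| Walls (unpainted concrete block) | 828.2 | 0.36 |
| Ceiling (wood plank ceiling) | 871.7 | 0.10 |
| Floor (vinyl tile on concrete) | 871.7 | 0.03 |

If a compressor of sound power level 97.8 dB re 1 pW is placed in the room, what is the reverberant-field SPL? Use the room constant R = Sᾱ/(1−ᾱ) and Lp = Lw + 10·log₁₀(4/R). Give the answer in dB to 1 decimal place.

76.9 dB

Σ(Sᵢαᵢ) = 828.2×0.36 + 871.7×0.10 + 871.7×0.03 = 411.473; total area S = 2571.6 m².
ᾱ = 411.473/2571.6 = 0.1600; R = Sᾱ/(1−ᾱ) = 411.473/(1−0.1600) = 489.849 m².
Lp = 97.8 + 10·log₁₀(4/489.849) = 97.8 + (-20.88) = 76.9 dB.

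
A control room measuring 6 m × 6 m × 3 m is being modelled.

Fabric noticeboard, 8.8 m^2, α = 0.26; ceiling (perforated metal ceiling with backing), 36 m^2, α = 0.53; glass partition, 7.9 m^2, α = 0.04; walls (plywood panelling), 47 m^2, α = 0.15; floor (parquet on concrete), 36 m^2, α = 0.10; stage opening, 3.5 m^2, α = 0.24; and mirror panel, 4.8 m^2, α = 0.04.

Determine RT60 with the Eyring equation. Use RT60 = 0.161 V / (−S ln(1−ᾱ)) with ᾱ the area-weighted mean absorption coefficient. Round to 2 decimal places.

0.46 s

S = Σ Sᵢ = 144.0 m^2.
Absorption A = 8.8·0.26 + 36·0.53 + 7.9·0.04 + 47·0.15 + 36·0.10 + 3.5·0.24 + 4.8·0.04 = 33.366 sabins.
Mean coefficient ᾱ = A/S = 0.2317.
Eyring denominator: −S ln(1−ᾱ) = 37.955.
V = 6 × 6 × 3 = 108 m³.
RT60 = 0.161 × 108 / 37.955 = 0.46 s.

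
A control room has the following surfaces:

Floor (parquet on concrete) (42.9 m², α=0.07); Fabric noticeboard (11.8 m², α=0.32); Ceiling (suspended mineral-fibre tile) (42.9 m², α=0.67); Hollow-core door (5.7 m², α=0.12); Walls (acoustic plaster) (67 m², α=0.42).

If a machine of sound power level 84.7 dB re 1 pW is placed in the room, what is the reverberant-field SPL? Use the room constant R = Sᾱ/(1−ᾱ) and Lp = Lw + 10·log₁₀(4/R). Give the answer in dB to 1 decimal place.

A = 64.346 sabins; S = 170.3 m².
ᾱ = 0.3778, so room constant R = A/(1−ᾱ) = 103.417 m².
Lp = 84.7 + 10·log₁₀(4/103.417) = 84.7 + (-14.13) = 70.6 dB.

70.6 dB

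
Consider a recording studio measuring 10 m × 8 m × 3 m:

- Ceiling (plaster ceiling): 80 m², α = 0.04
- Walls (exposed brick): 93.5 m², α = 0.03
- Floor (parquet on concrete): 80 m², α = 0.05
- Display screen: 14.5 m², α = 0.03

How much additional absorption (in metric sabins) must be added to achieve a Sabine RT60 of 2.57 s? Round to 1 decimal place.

Equivalent absorption area: A₁ = 80×0.04 + 93.5×0.03 + 80×0.05 + 14.5×0.03 = 10.440 m².
V = 240 m³. Required absorption A₂ = 0.161 × 240 / 2.57 = 15.035 sabins.
ΔA = A₂ − A₁ = 15.035 − 10.440 = 4.6 sabins.

4.6 sabins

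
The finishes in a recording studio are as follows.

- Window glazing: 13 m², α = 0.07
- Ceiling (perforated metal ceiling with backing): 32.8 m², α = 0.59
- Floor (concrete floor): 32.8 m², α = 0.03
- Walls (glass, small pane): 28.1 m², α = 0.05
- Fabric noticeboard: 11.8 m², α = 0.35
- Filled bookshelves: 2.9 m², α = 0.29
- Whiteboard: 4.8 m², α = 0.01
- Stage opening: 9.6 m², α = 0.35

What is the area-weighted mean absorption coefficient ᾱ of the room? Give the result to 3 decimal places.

0.228

Total surface area S = 135.8 m².
Weighted sum Σ Sα = 31.030.
ᾱ = A/S = 0.228.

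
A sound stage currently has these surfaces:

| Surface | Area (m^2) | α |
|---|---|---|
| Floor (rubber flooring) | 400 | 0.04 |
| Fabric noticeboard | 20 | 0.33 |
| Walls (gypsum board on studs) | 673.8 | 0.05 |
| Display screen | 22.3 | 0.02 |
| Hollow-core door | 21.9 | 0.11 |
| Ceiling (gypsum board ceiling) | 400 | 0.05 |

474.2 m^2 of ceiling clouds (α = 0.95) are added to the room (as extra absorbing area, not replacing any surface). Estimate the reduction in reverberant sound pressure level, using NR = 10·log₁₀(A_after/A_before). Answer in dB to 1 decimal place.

8.3 dB

Equivalent absorption area: A_before = 400*0.04 + 20*0.33 + 673.8*0.05 + 22.3*0.02 + 21.9*0.11 + 400*0.05 = 79.145 m^2.
Treatment contributes 474.2·0.95 = 450.490 sabins.
A_after = 79.145 + 450.490 = 529.635 sabins.
NR = 10·log₁₀(529.635/79.145) = 8.3 dB.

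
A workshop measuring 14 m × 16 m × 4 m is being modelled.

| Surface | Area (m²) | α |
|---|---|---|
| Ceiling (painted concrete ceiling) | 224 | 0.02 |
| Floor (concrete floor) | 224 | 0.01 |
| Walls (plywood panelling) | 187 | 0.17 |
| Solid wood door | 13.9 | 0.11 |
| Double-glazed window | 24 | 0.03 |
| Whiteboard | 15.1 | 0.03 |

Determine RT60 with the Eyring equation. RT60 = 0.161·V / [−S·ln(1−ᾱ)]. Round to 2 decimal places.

Total surface area S = 224 + 224 + 187 + 13.9 + 24 + 15.1 = 688.0 m².
Σ(Sᵢαᵢ) = 224×0.02 + 224×0.01 + 187×0.17 + 13.9×0.11 + 24×0.03 + 15.1×0.03 = 41.212.
Mean coefficient ᾱ = A/S = 0.0599.
Eyring denominator: −S ln(1−ᾱ) = 42.497.
V = 14 × 16 × 4 = 896 m³.
RT60 = 0.161 × 896 / 42.497 = 3.39 s.

3.39 sec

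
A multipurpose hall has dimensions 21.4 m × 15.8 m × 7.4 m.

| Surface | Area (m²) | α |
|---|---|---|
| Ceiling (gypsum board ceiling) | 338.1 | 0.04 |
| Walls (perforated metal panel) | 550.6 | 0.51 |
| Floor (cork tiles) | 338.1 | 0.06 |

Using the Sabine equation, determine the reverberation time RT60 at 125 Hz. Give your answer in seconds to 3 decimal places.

A = Σ Sᵢαᵢ = 338.1*0.04 + 550.6*0.51 + 338.1*0.06 = 314.616 sabins.
Room volume: 2502.088 m³.
T = 0.161 V/A = 0.161·2502.088/314.616 = 1.280 s.

1.280 seconds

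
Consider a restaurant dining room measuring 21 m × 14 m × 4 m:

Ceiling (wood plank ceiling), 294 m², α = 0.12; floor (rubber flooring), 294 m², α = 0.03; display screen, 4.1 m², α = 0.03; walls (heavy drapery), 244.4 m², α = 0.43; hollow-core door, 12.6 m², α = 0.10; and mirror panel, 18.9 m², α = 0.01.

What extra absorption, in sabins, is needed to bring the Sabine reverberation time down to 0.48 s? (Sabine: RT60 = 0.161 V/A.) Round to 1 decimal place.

A₁ = Σ Sᵢαᵢ = 294×0.12 + 294×0.03 + 4.1×0.03 + 244.4×0.43 + 12.6×0.10 + 18.9×0.01 = 150.764 sabins.
For T = 0.48 s, need A₂ = 0.161·V/T = 0.161·1176/0.48 = 394.450 sabins.
ΔA = A₂ − A₁ = 394.450 − 150.764 = 243.7 sabins.

243.7 sabins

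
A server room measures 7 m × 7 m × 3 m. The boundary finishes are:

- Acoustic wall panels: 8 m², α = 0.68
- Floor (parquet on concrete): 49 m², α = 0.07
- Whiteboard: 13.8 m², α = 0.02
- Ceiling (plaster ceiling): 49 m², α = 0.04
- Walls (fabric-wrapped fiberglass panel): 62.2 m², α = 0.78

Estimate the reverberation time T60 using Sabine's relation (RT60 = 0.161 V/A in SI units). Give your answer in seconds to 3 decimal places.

0.397 seconds

Total absorption A = 8×0.68 + 49×0.07 + 13.8×0.02 + 49×0.04 + 62.2×0.78
  = 5.440 + 3.430 + 0.276 + 1.960 + 48.516 = 59.622 m² sabins.
Volume V = 7 × 7 × 3 = 147 m³.
T = 0.161 V/A = 0.161·147/59.622 = 0.397 s.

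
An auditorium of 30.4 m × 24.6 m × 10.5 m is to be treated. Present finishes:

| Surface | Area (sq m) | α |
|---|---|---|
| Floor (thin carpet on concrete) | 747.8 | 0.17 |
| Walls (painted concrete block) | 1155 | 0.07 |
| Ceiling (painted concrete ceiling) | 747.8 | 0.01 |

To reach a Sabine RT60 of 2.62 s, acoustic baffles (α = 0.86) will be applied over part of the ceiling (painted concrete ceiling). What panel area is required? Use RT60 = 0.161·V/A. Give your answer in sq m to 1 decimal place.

314.2

A₁ = Σ Sᵢαᵢ = 747.8×0.17 + 1155×0.07 + 747.8×0.01 = 215.454 sabins.
V = 7852.32 m³. Target absorption A₂ = 0.161 × 7852.32 / 2.62 = 482.528 sabins.
Absorption to add: 482.528 − 215.454 = 267.074 sabins.
Each sq m of panel replacing the ceiling (painted concrete ceiling) adds (0.86 − 0.01) = 0.85 sabins.
Panel area = 267.074 / 0.85 = 314.2 sq m.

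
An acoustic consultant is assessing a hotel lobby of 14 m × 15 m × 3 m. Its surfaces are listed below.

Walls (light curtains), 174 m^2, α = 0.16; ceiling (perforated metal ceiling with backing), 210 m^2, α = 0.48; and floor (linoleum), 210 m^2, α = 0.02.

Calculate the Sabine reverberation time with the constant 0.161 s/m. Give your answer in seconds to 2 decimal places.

0.76 seconds

A = Σ Sᵢαᵢ = 174×0.16 + 210×0.48 + 210×0.02 = 132.840 sabins.
V = 14·15·3 = 630 m³.
RT60 = 0.161 · V / A = 0.161 × 630 / 132.840 = 0.76 s.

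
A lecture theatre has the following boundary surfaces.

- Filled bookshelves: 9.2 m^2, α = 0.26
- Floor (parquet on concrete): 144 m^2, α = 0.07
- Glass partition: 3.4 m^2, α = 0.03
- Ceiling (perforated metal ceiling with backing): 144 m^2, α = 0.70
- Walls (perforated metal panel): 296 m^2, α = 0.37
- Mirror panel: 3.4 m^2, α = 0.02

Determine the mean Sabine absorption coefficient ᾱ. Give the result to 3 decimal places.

Total surface area S = 600.0 m^2.
A = 9.2·0.26 + 144·0.07 + 3.4·0.03 + 144·0.70 + 296·0.37 + 3.4·0.02 = 222.962 sabins.
ᾱ = 222.962 / 600.0 = 0.372.

0.372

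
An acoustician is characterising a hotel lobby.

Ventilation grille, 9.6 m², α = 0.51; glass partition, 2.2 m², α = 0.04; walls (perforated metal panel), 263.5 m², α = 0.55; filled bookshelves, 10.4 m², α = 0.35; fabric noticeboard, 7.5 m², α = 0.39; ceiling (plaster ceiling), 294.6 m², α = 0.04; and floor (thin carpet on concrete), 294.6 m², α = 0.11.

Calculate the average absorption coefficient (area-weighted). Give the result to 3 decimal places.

0.227

S = Σ Sᵢ = 9.6 + 2.2 + 263.5 + 10.4 + 7.5 + 294.6 + 294.6 = 882.4 m².
A = 9.6*0.51 + 2.2*0.04 + 263.5*0.55 + 10.4*0.35 + 7.5*0.39 + 294.6*0.04 + 294.6*0.11 = 200.664 sabins.
ᾱ = A/S = 0.227.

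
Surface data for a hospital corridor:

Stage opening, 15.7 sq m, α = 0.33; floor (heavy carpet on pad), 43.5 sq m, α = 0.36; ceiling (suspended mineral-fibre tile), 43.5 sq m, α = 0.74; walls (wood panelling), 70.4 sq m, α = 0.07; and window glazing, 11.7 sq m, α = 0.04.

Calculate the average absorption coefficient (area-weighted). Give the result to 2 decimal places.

S = Σ Sᵢ = 15.7 + 43.5 + 43.5 + 70.4 + 11.7 = 184.8 sq m.
Σ(Sᵢαᵢ) = 15.7*0.33 + 43.5*0.36 + 43.5*0.74 + 70.4*0.07 + 11.7*0.04 = 58.427.
ᾱ = 58.427 / 184.8 = 0.32.

0.32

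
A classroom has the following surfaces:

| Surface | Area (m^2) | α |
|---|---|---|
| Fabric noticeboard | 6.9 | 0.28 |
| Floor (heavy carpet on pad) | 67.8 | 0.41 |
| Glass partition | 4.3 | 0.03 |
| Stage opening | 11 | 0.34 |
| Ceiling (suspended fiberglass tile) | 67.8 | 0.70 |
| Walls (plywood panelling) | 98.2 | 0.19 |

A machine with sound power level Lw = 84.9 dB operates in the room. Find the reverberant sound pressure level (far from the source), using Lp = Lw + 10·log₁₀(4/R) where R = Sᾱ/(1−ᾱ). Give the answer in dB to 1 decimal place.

68.8 dB

Σ(Sᵢαᵢ) = 6.9·0.28 + 67.8·0.41 + 4.3·0.03 + 11·0.34 + 67.8·0.70 + 98.2·0.19 = 99.717; total area S = 256.0 m^2.
ᾱ = 99.717/256.0 = 0.3895; R = Sᾱ/(1−ᾱ) = 99.717/(1−0.3895) = 163.337 m^2.
Lp = 84.9 + 10·log₁₀(4/163.337) = 84.9 + (-16.11) = 68.8 dB.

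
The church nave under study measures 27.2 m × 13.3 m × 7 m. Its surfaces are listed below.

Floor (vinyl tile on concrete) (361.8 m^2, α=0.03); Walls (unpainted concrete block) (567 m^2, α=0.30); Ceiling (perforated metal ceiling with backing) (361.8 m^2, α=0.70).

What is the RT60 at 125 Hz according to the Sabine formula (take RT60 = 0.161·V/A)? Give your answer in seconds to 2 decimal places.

0.94 s

Equivalent absorption area: A = 361.8·0.03 + 567·0.30 + 361.8·0.70 = 434.214 m^2.
V = 27.2·13.3·7 = 2532.32 m³.
Sabine: RT60 = 0.161 × 2532.32 / 434.214 = 0.94 s.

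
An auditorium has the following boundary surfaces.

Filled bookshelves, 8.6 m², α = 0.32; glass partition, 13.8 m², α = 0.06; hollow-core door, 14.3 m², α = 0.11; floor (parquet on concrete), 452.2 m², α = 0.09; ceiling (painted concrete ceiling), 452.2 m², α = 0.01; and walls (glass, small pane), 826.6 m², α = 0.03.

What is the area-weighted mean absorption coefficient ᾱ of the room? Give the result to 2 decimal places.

0.04

S = Σ Sᵢ = 8.6 + 13.8 + 14.3 + 452.2 + 452.2 + 826.6 = 1767.7 m².
A = 8.6*0.32 + 13.8*0.06 + 14.3*0.11 + 452.2*0.09 + 452.2*0.01 + 826.6*0.03 = 75.171 sabins.
ᾱ = 75.171 / 1767.7 = 0.04.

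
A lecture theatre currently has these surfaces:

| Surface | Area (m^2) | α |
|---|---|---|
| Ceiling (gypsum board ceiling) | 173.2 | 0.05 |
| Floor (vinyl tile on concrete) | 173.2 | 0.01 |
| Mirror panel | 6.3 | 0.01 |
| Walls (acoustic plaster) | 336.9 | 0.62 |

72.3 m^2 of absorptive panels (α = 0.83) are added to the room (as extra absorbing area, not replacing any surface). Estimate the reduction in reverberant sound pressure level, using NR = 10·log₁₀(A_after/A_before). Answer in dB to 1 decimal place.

Equivalent absorption area: A_before = 173.2*0.05 + 173.2*0.01 + 6.3*0.01 + 336.9*0.62 = 219.333 m^2.
Treatment contributes 72.3·0.83 = 60.009 sabins.
A_after = 219.333 + 60.009 = 279.342 sabins.
Reduction = 10 log₁₀(A_after/A_before) = 10 log₁₀(1.2736) = 1.1 dB.

1.1 dB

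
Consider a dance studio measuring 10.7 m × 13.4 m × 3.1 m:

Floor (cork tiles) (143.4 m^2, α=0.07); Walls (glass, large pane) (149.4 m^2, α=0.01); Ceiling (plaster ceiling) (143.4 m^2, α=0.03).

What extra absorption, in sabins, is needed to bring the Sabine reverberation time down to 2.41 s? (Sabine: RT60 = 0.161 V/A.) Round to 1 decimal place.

13.9 sabins

A₁ = Σ Sᵢαᵢ = 143.4·0.07 + 149.4·0.01 + 143.4·0.03 = 15.834 sabins.
V = 444.478 m³. Required absorption A₂ = 0.161 × 444.478 / 2.41 = 29.693 sabins.
ΔA = A₂ − A₁ = 29.693 − 15.834 = 13.9 sabins.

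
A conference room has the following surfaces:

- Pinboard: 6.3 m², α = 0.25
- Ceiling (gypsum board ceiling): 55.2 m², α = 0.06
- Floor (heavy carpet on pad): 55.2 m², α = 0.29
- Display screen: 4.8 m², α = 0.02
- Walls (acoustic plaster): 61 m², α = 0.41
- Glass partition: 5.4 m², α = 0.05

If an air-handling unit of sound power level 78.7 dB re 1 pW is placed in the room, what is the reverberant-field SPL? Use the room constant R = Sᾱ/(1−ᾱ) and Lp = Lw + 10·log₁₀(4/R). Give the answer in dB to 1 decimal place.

A = 46.271 sabins; S = 187.9 m².
ᾱ = 46.271/187.9 = 0.2463; R = Sᾱ/(1−ᾱ) = 46.271/(1−0.2463) = 61.392 m².
Lp = 78.7 + 10·log₁₀(4/61.392) = 78.7 + (-11.86) = 66.8 dB.

66.8 dB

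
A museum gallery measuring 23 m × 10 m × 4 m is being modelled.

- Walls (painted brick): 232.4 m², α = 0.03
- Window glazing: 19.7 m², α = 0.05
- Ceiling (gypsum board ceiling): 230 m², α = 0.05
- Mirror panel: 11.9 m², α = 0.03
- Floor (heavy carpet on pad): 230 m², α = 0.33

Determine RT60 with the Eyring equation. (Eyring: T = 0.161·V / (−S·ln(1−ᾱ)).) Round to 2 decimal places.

1.44 seconds

S = Σ Sᵢ = 724.0 m².
Absorption A = 232.4·0.03 + 19.7·0.05 + 230·0.05 + 11.9·0.03 + 230·0.33 = 95.714 sabins.
ᾱ = 95.714 / 724.0 = 0.1322.
Eyring denominator: −S ln(1−ᾱ) = 102.659.
V = 23 × 10 × 4 = 920 m³.
RT60 = 0.161 × 920 / 102.659 = 1.44 s.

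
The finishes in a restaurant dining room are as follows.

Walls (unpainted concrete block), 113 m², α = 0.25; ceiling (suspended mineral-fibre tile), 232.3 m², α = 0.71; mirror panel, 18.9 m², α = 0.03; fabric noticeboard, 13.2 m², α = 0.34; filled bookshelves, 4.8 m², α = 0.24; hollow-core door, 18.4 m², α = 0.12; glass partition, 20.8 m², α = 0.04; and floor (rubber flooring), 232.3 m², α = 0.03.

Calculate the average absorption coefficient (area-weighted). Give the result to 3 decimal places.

0.320

Total surface area S = 653.7 m².
A = 113·0.25 + 232.3·0.71 + 18.9·0.03 + 13.2·0.34 + 4.8·0.24 + 18.4·0.12 + 20.8·0.04 + 232.3·0.03 = 209.399 sabins.
ᾱ = 209.399 / 653.7 = 0.320.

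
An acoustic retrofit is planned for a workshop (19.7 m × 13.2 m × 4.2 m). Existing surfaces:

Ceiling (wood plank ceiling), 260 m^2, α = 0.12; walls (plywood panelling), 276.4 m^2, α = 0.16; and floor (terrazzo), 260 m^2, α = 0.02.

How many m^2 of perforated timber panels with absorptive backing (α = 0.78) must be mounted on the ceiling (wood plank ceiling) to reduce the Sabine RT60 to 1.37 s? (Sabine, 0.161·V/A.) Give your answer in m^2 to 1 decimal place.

Summing Sᵢαᵢ: 31.200 + 44.224 + 5.200 → A₁ = 80.624 sabins.
V = 1092.168 m³. Target absorption A₂ = 0.161 × 1092.168 / 1.37 = 128.350 sabins.
Absorption to add: 128.350 − 80.624 = 47.726 sabins.
Each m^2 of panel replacing the ceiling (wood plank ceiling) adds (0.78 − 0.12) = 0.66 sabins.
Panel area = 47.726 / 0.66 = 72.3 m^2.

72.3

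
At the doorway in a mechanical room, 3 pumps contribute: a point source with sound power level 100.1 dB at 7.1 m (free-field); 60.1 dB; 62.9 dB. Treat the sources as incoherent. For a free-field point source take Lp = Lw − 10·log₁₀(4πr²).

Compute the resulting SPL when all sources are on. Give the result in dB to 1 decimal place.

72.8 dB

Source at 7.1 m: Lp = 100.1 − 10·log₁₀(4π·7.1²) = 100.1 − 10·log₁₀(633.471) = 72.1 dB.
Sum in the linear (power) domain: Σ 10^(Lᵢ/10) = 10^(72.1/10) + 10^(60.1/10) + 10^(62.9/10) = 1.919e+07.
Combined level = 10 log₁₀(1.919e+07) = 72.8 dB.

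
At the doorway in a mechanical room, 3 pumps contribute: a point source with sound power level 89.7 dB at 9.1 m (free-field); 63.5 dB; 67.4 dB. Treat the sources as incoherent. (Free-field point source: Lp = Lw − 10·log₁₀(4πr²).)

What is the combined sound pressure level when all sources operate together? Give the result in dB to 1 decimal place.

Source at 9.1 m: Lp = 89.7 − 10·log₁₀(4π·9.1²) = 89.7 − 10·log₁₀(1040.621) = 59.5 dB.
Σ 10^(Lᵢ/10) = 8.625e+06.
Back to dB: 10·log₁₀ Σ = 69.4 dB.

69.4 dB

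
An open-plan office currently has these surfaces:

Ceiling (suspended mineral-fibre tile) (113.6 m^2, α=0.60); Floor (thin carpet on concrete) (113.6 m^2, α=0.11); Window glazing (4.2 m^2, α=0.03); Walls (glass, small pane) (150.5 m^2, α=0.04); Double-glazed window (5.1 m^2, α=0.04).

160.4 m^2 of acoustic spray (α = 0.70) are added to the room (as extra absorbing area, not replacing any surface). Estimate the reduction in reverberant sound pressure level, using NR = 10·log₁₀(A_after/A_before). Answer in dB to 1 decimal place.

Summing Sᵢαᵢ: 68.160 + 12.496 + 0.126 + 6.020 + 0.204 → A_before = 87.006 sabins.
Treatment contributes 160.4·0.70 = 112.280 sabins.
A_after = 87.006 + 112.280 = 199.286 sabins.
Reduction = 10 log₁₀(A_after/A_before) = 10 log₁₀(2.2905) = 3.6 dB.

3.6 dB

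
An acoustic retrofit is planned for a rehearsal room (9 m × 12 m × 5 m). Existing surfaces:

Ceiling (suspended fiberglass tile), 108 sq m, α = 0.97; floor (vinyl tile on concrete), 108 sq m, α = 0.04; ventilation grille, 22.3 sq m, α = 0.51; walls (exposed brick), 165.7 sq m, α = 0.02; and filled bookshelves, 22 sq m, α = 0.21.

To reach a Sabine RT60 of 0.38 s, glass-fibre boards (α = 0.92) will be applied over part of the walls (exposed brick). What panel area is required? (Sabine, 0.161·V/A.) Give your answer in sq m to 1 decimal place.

111.6

Equivalent absorption area: A₁ = 108·0.97 + 108·0.04 + 22.3·0.51 + 165.7·0.02 + 22·0.21 = 128.387 sq m.
Required A₂ = 0.161·540/0.38 = 228.789 sabins.
ΔA needed = 228.789 − 128.387 = 100.402 sabins.
Net gain per sq m: Δα = 0.92 − 0.02 = 0.90.
Area = ΔA/Δα = 100.402/0.90 = 111.6 sq m.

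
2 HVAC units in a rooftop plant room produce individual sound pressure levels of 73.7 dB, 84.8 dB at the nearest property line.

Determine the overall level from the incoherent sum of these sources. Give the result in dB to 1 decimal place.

Converting to relative power and adding: 10^(73.7/10) + 10^(84.8/10) = 3.254e+08.
Combined level = 10 log₁₀(3.254e+08) = 85.1 dB.

85.1 dB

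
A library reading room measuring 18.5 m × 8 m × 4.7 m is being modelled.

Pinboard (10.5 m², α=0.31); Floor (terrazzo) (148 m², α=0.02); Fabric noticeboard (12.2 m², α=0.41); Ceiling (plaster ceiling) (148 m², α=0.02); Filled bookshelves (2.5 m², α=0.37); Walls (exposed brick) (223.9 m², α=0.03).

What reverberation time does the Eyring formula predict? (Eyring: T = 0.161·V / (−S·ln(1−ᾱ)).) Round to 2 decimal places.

S = Σ Sᵢ = 545.1 m².
Σ(Sᵢαᵢ) = 10.5×0.31 + 148×0.02 + 12.2×0.41 + 148×0.02 + 2.5×0.37 + 223.9×0.03 = 21.819.
Mean coefficient ᾱ = A/S = 0.0400.
Eyring denominator: −S ln(1−ᾱ) = 22.252.
V = 18.5 × 8 × 4.7 = 695.6 m³.
T = 0.161·V/[−S·ln(1−ᾱ)] = 0.161·695.6/22.252 = 5.03 s.

5.03 seconds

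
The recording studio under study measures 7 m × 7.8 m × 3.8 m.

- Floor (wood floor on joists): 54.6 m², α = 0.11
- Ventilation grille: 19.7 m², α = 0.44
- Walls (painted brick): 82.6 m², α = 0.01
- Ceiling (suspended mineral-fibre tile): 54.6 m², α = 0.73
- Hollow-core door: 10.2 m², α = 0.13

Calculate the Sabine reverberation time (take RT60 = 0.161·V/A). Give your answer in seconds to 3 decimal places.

0.589 s

Total absorption A = 54.6*0.11 + 19.7*0.44 + 82.6*0.01 + 54.6*0.73 + 10.2*0.13
  = 6.006 + 8.668 + 0.826 + 39.858 + 1.326 = 56.684 m² sabins.
V = 7·7.8·3.8 = 207.48 m³.
Sabine: RT60 = 0.161 × 207.48 / 56.684 = 0.589 s.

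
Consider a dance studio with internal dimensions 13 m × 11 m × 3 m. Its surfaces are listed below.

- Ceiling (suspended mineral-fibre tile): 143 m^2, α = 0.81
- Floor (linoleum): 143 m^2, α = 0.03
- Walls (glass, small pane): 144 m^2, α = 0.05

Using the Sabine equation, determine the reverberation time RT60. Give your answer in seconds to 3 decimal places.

0.542 s

Summing Sᵢαᵢ: 115.830 + 4.290 + 7.200 → A = 127.320 sabins.
V = 13·11·3 = 429 m³.
T = 0.161 V/A = 0.161·429/127.320 = 0.542 s.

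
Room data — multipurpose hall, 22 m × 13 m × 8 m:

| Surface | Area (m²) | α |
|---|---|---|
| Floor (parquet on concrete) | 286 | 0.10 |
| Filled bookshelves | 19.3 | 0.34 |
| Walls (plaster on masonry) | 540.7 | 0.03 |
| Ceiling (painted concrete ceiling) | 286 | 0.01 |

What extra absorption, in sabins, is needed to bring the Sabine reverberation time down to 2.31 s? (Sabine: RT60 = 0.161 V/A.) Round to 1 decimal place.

105.2 sabins

Equivalent absorption area: A₁ = 286*0.10 + 19.3*0.34 + 540.7*0.03 + 286*0.01 = 54.243 m².
V = 2288 m³. Required absorption A₂ = 0.161 × 2288 / 2.31 = 159.467 sabins.
Shortfall: 159.467 − 54.243 = 105.2 sabins.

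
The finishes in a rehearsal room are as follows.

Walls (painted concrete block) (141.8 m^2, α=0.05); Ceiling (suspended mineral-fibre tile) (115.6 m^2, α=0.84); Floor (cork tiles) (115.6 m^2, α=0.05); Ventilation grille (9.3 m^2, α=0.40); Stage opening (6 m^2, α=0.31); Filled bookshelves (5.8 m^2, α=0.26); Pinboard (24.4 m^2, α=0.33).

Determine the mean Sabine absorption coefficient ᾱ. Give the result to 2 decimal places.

0.30

S = Σ Sᵢ = 141.8 + 115.6 + 115.6 + 9.3 + 6 + 5.8 + 24.4 = 418.5 m^2.
Weighted sum Σ Sα = 125.114.
ᾱ = A/S = 0.30.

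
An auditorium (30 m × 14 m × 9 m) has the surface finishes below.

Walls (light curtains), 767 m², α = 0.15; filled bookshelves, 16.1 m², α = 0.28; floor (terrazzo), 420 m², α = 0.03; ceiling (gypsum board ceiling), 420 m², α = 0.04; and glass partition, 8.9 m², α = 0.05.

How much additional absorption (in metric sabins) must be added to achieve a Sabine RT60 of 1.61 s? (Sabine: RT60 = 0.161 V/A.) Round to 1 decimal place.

228.6 sabins

Total absorption A₁ = 767*0.15 + 16.1*0.28 + 420*0.03 + 420*0.04 + 8.9*0.05
  = 115.050 + 4.508 + 12.600 + 16.800 + 0.445 = 149.403 m² sabins.
Target A₂ = 0.161·3780/1.61 = 378.000 sabins (V = 3780 m³).
Additional absorption ΔA = 378.000 − 149.403 = 228.6 sabins.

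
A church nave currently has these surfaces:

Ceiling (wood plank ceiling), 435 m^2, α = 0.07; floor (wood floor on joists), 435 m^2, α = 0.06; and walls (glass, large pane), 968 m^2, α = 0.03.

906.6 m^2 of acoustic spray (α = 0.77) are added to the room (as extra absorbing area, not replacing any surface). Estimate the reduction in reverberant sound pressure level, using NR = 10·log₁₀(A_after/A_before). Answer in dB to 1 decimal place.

9.6 dB

Summing Sᵢαᵢ: 30.450 + 26.100 + 29.040 → A_before = 85.590 sabins.
Treatment contributes 906.6·0.77 = 698.082 sabins.
A_after = 85.590 + 698.082 = 783.672 sabins.
NR = 10·log₁₀(783.672/85.590) = 9.6 dB.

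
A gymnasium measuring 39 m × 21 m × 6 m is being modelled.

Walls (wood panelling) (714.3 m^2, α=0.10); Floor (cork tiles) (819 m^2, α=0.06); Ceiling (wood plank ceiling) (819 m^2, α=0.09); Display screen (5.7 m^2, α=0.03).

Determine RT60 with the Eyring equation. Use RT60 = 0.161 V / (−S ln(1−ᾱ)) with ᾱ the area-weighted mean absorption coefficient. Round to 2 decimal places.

S = Σ Sᵢ = 2358.0 m^2.
Absorption A = 714.3×0.10 + 819×0.06 + 819×0.09 + 5.7×0.03 = 194.451 sabins.
Mean coefficient ᾱ = A/S = 0.0825.
−S·ln(1−ᾱ) = −2358.0 × ln(1 − 0.0825) = 203.030.
V = 39 × 21 × 6 = 4914 m³.
T = 0.161·V/[−S·ln(1−ᾱ)] = 0.161·4914/203.030 = 3.90 s.

3.90 sec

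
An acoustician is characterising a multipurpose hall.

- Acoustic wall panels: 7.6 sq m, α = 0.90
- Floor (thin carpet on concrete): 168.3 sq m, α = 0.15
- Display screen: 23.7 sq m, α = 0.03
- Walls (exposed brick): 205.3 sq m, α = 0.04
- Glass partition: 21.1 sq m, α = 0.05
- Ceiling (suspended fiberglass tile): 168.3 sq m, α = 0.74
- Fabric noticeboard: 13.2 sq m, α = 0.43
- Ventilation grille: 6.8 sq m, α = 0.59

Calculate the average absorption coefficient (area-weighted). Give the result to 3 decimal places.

0.287

S = Σ Sᵢ = 7.6 + 168.3 + 23.7 + 205.3 + 21.1 + 168.3 + 13.2 + 6.8 = 614.3 sq m.
Σ(Sᵢαᵢ) = 7.6×0.90 + 168.3×0.15 + 23.7×0.03 + 205.3×0.04 + 21.1×0.05 + 168.3×0.74 + 13.2×0.43 + 6.8×0.59 = 176.293.
ᾱ = 176.293 / 614.3 = 0.287.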